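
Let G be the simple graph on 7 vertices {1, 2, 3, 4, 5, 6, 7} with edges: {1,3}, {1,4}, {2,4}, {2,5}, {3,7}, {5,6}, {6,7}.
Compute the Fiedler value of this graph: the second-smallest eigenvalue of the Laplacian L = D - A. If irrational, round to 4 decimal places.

0.7530

Reading degrees in the order [1, 2, 3, 4, 5, 6, 7] gives [2, 2, 2, 2, 2, 2, 2]; set D = diag(2, 2, 2, 2, 2, 2, 2) and form L = D - A. The smallest Laplacian eigenvalue is always 0. The next one, lambda_2 = 0.7530, measures how hard the graph is to disconnect: larger values mean better connectivity. By the matrix-tree theorem the graph has (1/7) * product of the nonzero eigenvalues = 7 spanning trees.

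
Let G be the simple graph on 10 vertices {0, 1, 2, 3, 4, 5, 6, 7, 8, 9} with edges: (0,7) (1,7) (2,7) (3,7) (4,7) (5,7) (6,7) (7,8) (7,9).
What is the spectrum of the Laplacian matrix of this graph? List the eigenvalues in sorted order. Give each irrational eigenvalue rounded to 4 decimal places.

[0, 1, 1, 1, 1, 1, 1, 1, 1, 10]

With the vertex order [0, 1, 2, 3, 4, 5, 6, 7, 8, 9], the degrees are [1, 1, 1, 1, 1, 1, 1, 9, 1, 1], giving D = diag(1, 1, 1, 1, 1, 1, 1, 9, 1, 1) and L = D - A. L is symmetric positive semidefinite, so every eigenvalue is real and nonnegative. The single zero eigenvalue shows the graph is connected. By the matrix-tree theorem the graph has (1/10) * product of the nonzero eigenvalues = 1 spanning tree.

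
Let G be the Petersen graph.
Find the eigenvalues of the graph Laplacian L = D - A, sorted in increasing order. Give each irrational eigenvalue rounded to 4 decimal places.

[0, 2, 2, 2, 2, 2, 5, 5, 5, 5]

The graph has 10 vertices and degree multiset [3, 3, 3, 3, 3, 3, 3, 3, 3, 3]; D is the diagonal matrix of degrees and L = D - A. L is symmetric positive semidefinite, so every eigenvalue is real and nonnegative. The eigenvalues sum to 30, which equals trace(L) = 2|E|.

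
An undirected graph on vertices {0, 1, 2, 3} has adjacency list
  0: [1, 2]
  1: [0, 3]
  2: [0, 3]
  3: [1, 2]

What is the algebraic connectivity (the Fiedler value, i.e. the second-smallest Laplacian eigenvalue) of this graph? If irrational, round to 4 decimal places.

2

Each diagonal entry of L is the vertex degree and each off-diagonal entry is -1 where an edge is present, 0 otherwise; in the order [0, 1, 2, 3] the diagonal is [2, 2, 2, 2]. Computing the eigenvalues of L and sorting gives [0, 2, 2, 4]. The Fiedler value lambda_2 = 2 is strictly positive, so the graph is connected. The eigenvalues sum to 8, which equals trace(L) = 2|E|. By the matrix-tree theorem the graph has (1/4) * product of the nonzero eigenvalues = 4 spanning trees.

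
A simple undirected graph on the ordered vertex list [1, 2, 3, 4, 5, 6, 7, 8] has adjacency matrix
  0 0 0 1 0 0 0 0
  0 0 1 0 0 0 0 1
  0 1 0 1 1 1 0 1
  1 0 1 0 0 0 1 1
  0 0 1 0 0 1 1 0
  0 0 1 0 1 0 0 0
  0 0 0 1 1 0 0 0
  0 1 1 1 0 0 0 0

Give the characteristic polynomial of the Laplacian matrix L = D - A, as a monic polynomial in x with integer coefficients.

x^8 - 22x^7 + 195x^6 - 896x^5 + 2285x^4 - 3206x^3 + 2279x^2 - 632x

Each diagonal entry of L is the vertex degree and each off-diagonal entry is -1 where an edge is present, 0 otherwise; in the order [1, 2, 3, 4, 5, 6, 7, 8] the diagonal is [1, 2, 5, 4, 3, 2, 2, 3]. L has integer entries, so p(x) = det(xI - L) has integer coefficients. Expanding the determinant yields x^8 - 22x^7 + 195x^6 - 896x^5 + 2285x^4 - 3206x^3 + 2279x^2 - 632x. The constant term is 0 because L is singular (the all-ones vector lies in its kernel). The largest eigenvalue, 6.2971, is at most the vertex count 8. The eigenvalues sum to 22, which equals trace(L) = 2|E|.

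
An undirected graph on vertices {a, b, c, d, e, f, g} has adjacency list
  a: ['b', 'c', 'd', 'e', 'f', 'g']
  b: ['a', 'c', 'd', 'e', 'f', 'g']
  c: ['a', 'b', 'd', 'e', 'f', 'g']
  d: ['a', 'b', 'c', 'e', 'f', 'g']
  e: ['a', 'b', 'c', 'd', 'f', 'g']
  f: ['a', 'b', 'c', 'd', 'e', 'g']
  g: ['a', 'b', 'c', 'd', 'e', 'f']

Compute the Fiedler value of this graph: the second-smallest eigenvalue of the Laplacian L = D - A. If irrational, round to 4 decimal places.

With the vertex order [a, b, c, d, e, f, g], the degrees are [6, 6, 6, 6, 6, 6, 6], giving D = diag(6, 6, 6, 6, 6, 6, 6) and L = D - A. The sorted Laplacian eigenvalues are [0, 7, 7, 7, 7, 7, 7]; the algebraic connectivity is the second entry, 7. By the matrix-tree theorem the graph has (1/7) * product of the nonzero eigenvalues = 16807 spanning trees.

7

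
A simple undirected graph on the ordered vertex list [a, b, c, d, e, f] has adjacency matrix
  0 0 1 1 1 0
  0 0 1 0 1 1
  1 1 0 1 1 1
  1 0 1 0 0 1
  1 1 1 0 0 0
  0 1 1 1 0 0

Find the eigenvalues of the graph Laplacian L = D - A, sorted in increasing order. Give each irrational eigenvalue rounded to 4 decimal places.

With the vertex order [a, b, c, d, e, f], the degrees are [3, 3, 5, 3, 3, 3], giving D = diag(3, 3, 5, 3, 3, 3) and L = D - A. The multiplicity of 0 as a Laplacian eigenvalue equals the number of connected components. The single zero eigenvalue shows the graph is connected. By the matrix-tree theorem the graph has (1/6) * product of the nonzero eigenvalues = 121 spanning trees.

[0, 2.3820, 2.3820, 4.6180, 4.6180, 6]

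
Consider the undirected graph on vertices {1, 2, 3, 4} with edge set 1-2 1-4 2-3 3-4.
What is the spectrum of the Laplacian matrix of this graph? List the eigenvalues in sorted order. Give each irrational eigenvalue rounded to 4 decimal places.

Reading degrees in the order [1, 2, 3, 4] gives [2, 2, 2, 2]; set D = diag(2, 2, 2, 2) and form L = D - A. Diagonalising L (or applying a numerical eigensolver to the 4x4 matrix) gives the spectrum above. The single zero eigenvalue shows the graph is connected. There is one zero in the spectrum, matching the 1 component.

[0, 2, 2, 4]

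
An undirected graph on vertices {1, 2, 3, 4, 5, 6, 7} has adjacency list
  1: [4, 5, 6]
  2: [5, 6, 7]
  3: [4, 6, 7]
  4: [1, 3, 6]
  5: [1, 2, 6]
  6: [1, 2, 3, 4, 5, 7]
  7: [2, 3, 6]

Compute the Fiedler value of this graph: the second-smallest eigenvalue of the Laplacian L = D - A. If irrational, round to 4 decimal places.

2

Reading degrees in the order [1, 2, 3, 4, 5, 6, 7] gives [3, 3, 3, 3, 3, 6, 3]; set D = diag(3, 3, 3, 3, 3, 6, 3) and form L = D - A. The sorted Laplacian eigenvalues are [0, 2, 2, 4, 4, 5, 7]; the algebraic connectivity is the second entry, 2. By the matrix-tree theorem the graph has (1/7) * product of the nonzero eigenvalues = 320 spanning trees. There is one zero in the spectrum, matching the 1 component.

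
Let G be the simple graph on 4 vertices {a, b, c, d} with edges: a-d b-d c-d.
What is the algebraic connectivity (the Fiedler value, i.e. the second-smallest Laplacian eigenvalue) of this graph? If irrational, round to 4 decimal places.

Each diagonal entry of L is the vertex degree and each off-diagonal entry is -1 where an edge is present, 0 otherwise; in the order [a, b, c, d] the diagonal is [1, 1, 1, 3]. Computing the eigenvalues of L and sorting gives [0, 1, 1, 4]. The Fiedler value lambda_2 = 1 is strictly positive, so the graph is connected. The eigenvalues sum to 6, which equals trace(L) = 2|E|. By the matrix-tree theorem the graph has (1/4) * product of the nonzero eigenvalues = 1 spanning tree.

1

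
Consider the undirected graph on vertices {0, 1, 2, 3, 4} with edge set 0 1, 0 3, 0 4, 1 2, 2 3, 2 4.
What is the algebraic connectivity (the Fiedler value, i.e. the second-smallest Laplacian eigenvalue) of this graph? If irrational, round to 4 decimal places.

2

With the vertex order [0, 1, 2, 3, 4], the degrees are [3, 2, 3, 2, 2], giving D = diag(3, 2, 3, 2, 2) and L = D - A. The sorted Laplacian eigenvalues are [0, 2, 2, 3, 5]; the algebraic connectivity is the second entry, 2. By the matrix-tree theorem the graph has (1/5) * product of the nonzero eigenvalues = 12 spanning trees. There is one zero in the spectrum, matching the 1 component.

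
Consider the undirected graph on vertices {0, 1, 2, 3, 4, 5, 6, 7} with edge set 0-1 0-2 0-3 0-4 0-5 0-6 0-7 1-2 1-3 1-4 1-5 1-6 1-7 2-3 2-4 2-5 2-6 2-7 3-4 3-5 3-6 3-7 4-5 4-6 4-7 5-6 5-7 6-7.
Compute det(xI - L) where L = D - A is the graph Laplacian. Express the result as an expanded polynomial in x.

Reading degrees in the order [0, 1, 2, 3, 4, 5, 6, 7] gives [7, 7, 7, 7, 7, 7, 7, 7]; set D = diag(7, 7, 7, 7, 7, 7, 7, 7) and form L = D - A. The eigenvalues of L are [0, 8, 8, 8, 8, 8, 8, 8]; the characteristic polynomial is the product of (x - lambda_i), which multiplies out to x^8 - 56x^7 + 1344x^6 - 17920x^5 + 143360x^4 - 688128x^3 + 1835008x^2 - 2097152x. Since p(0) = det(-L) = 0, x divides p(x). There is one zero in the spectrum, matching the 1 component. The eigenvalues sum to 56, which equals trace(L) = 2|E|.

x^8 - 56x^7 + 1344x^6 - 17920x^5 + 143360x^4 - 688128x^3 + 1835008x^2 - 2097152x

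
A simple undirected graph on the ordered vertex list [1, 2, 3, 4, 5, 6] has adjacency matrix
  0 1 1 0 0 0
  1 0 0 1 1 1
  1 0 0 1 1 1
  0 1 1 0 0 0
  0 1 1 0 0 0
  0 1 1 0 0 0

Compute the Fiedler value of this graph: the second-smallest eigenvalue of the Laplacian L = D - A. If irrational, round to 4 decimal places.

2

Each diagonal entry of L is the vertex degree and each off-diagonal entry is -1 where an edge is present, 0 otherwise; in the order [1, 2, 3, 4, 5, 6] the diagonal is [2, 4, 4, 2, 2, 2]. The smallest Laplacian eigenvalue is always 0. The next one, lambda_2 = 2, measures how hard the graph is to disconnect: larger values mean better connectivity. The largest eigenvalue, 6, is at most the vertex count 6. The eigenvalues sum to 16, which equals trace(L) = 2|E|.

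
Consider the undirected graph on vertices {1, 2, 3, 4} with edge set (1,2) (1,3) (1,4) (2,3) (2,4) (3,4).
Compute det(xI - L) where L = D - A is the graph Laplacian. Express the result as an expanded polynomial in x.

Reading degrees in the order [1, 2, 3, 4] gives [3, 3, 3, 3]; set D = diag(3, 3, 3, 3) and form L = D - A. L has integer entries, so p(x) = det(xI - L) has integer coefficients. Expanding the determinant yields x^4 - 12x^3 + 48x^2 - 64x. The coefficient of x^3 equals -trace(L) = -12, matching the sum of degrees. The eigenvalues sum to 12, which equals trace(L) = 2|E|.

x^4 - 12x^3 + 48x^2 - 64x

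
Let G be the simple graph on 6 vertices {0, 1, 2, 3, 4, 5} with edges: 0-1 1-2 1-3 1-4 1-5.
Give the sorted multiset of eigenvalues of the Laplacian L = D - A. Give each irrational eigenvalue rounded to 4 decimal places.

[0, 1, 1, 1, 1, 6]

With the vertex order [0, 1, 2, 3, 4, 5], the degrees are [1, 5, 1, 1, 1, 1], giving D = diag(1, 5, 1, 1, 1, 1) and L = D - A. Diagonalising L (or applying a numerical eigensolver to the 6x6 matrix) gives the spectrum above.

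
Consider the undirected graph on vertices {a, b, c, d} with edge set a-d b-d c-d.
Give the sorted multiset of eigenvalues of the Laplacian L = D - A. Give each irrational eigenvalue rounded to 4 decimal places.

Each diagonal entry of L is the vertex degree and each off-diagonal entry is -1 where an edge is present, 0 otherwise; in the order [a, b, c, d] the diagonal is [1, 1, 1, 3]. The multiplicity of 0 as a Laplacian eigenvalue equals the number of connected components. The single zero eigenvalue shows the graph is connected.

[0, 1, 1, 4]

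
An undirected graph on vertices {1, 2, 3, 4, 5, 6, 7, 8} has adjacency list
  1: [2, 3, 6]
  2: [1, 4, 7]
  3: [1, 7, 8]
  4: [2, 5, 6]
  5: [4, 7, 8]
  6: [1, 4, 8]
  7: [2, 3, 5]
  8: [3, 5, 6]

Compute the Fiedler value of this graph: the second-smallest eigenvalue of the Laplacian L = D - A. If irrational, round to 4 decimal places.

With the vertex order [1, 2, 3, 4, 5, 6, 7, 8], the degrees are [3, 3, 3, 3, 3, 3, 3, 3], giving D = diag(3, 3, 3, 3, 3, 3, 3, 3) and L = D - A. Computing the eigenvalues of L and sorting gives [0, 2, 2, 2, 4, 4, 4, 6]. The Fiedler value lambda_2 = 2 is strictly positive, so the graph is connected. The eigenvalues sum to 24, which equals trace(L) = 2|E|.

2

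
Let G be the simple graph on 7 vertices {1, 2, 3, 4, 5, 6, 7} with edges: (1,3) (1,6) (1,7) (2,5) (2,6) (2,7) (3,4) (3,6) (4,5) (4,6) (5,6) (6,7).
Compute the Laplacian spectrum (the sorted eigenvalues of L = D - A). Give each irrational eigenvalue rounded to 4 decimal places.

[0, 2, 2, 4, 4, 5, 7]

Reading degrees in the order [1, 2, 3, 4, 5, 6, 7] gives [3, 3, 3, 3, 3, 6, 3]; set D = diag(3, 3, 3, 3, 3, 6, 3) and form L = D - A. The multiplicity of 0 as a Laplacian eigenvalue equals the number of connected components. The single zero eigenvalue shows the graph is connected. By the matrix-tree theorem the graph has (1/7) * product of the nonzero eigenvalues = 320 spanning trees. The largest eigenvalue, 7, is at most the vertex count 7.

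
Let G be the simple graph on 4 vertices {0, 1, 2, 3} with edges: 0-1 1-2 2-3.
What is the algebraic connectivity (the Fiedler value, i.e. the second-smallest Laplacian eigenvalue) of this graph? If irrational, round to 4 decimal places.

0.5858

With the vertex order [0, 1, 2, 3], the degrees are [1, 2, 2, 1], giving D = diag(1, 2, 2, 1) and L = D - A. The sorted Laplacian eigenvalues are [0, 0.5858, 2, 3.4142]; the algebraic connectivity is the second entry, 0.5858.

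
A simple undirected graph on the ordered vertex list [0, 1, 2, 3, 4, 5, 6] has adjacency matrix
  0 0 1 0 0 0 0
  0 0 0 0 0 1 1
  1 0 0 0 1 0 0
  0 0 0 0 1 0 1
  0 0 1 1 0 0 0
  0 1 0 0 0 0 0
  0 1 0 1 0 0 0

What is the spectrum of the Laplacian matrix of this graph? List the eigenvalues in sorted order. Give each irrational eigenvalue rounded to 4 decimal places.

[0, 0.1981, 0.7530, 1.5550, 2.4450, 3.2470, 3.8019]

With the vertex order [0, 1, 2, 3, 4, 5, 6], the degrees are [1, 2, 2, 2, 2, 1, 2], giving D = diag(1, 2, 2, 2, 2, 1, 2) and L = D - A. L is symmetric positive semidefinite, so every eigenvalue is real and nonnegative. The single zero eigenvalue shows the graph is connected.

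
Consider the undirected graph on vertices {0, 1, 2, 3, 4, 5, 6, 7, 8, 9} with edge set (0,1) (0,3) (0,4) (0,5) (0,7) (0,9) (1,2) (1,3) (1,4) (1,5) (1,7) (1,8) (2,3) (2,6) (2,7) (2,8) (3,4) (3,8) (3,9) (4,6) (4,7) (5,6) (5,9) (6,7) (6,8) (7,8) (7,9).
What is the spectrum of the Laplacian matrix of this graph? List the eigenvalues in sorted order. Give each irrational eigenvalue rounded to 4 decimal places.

Reading degrees in the order [0, 1, 2, 3, 4, 5, 6, 7, 8, 9] gives [6, 7, 5, 6, 5, 4, 5, 7, 5, 4]; set D = diag(6, 7, 5, 6, 5, 4, 5, 7, 5, 4) and form L = D - A. Since every row of L sums to 0, the all-ones vector is in the kernel and 0 is an eigenvalue. The largest eigenvalue, 8.8747, is at most the vertex count 10.

[0, 2.9265, 4.0995, 4.4625, 5.3009, 6, 6.6369, 7.3119, 8.3870, 8.8747]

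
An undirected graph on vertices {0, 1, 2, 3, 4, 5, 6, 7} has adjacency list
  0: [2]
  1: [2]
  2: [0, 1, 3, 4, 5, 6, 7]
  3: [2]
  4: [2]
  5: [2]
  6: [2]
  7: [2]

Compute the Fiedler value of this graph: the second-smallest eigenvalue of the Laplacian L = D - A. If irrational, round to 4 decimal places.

1

With the vertex order [0, 1, 2, 3, 4, 5, 6, 7], the degrees are [1, 1, 7, 1, 1, 1, 1, 1], giving D = diag(1, 1, 7, 1, 1, 1, 1, 1) and L = D - A. The smallest Laplacian eigenvalue is always 0. The next one, lambda_2 = 1, measures how hard the graph is to disconnect: larger values mean better connectivity. By the matrix-tree theorem the graph has (1/8) * product of the nonzero eigenvalues = 1 spanning tree.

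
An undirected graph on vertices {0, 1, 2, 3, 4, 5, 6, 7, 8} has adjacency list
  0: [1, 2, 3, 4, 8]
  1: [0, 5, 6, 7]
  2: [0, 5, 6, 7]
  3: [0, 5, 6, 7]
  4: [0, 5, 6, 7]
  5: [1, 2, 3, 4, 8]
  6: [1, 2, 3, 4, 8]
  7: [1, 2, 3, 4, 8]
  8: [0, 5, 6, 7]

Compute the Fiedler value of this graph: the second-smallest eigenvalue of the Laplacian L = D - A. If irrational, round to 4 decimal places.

Reading degrees in the order [0, 1, 2, 3, 4, 5, 6, 7, 8] gives [5, 4, 4, 4, 4, 5, 5, 5, 4]; set D = diag(5, 4, 4, 4, 4, 5, 5, 5, 4) and form L = D - A. The smallest Laplacian eigenvalue is always 0. The next one, lambda_2 = 4, measures how hard the graph is to disconnect: larger values mean better connectivity.

4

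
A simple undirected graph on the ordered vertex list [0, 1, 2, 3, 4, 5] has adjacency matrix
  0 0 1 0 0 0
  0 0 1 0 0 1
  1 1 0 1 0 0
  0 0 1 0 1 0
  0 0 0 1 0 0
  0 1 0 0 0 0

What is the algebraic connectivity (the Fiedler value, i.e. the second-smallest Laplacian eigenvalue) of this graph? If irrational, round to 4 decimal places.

0.3820

With the vertex order [0, 1, 2, 3, 4, 5], the degrees are [1, 2, 3, 2, 1, 1], giving D = diag(1, 2, 3, 2, 1, 1) and L = D - A. The sorted Laplacian eigenvalues are [0, 0.3820, 0.6972, 2, 2.6180, 4.3028]; the algebraic connectivity is the second entry, 0.3820. There is one zero in the spectrum, matching the 1 component. The eigenvalues sum to 10, which equals trace(L) = 2|E|.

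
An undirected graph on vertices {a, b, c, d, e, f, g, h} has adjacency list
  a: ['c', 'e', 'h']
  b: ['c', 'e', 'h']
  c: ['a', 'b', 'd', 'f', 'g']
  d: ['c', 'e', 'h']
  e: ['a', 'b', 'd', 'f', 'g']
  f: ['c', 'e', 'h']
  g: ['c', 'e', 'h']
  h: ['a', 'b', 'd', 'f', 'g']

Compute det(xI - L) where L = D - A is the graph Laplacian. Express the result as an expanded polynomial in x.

x^8 - 30x^7 + 375x^6 - 2540x^5 + 10095x^4 - 23598x^3 + 30105x^2 - 16200x

With the vertex order [a, b, c, d, e, f, g, h], the degrees are [3, 3, 5, 3, 5, 3, 3, 5], giving D = diag(3, 3, 5, 3, 5, 3, 3, 5) and L = D - A. L has integer entries, so p(x) = det(xI - L) has integer coefficients. Expanding the determinant yields x^8 - 30x^7 + 375x^6 - 2540x^5 + 10095x^4 - 23598x^3 + 30105x^2 - 16200x. The constant term is 0 because L is singular (the all-ones vector lies in its kernel). There is one zero in the spectrum, matching the 1 component. The eigenvalues sum to 30, which equals trace(L) = 2|E|.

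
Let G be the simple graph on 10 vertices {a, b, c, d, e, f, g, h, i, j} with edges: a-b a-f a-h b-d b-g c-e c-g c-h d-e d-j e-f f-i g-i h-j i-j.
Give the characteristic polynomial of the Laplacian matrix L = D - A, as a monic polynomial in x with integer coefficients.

Reading degrees in the order [a, b, c, d, e, f, g, h, i, j] gives [3, 3, 3, 3, 3, 3, 3, 3, 3, 3]; set D = diag(3, 3, 3, 3, 3, 3, 3, 3, 3, 3) and form L = D - A. Computing det(xI - L) by cofactor expansion (or equivalently via sum-over-permutations) gives x^10 - 30x^9 + 390x^8 - 2880x^7 + 13305x^6 - 39882x^5 + 77640x^4 - 94800x^3 + 66000x^2 - 20000x. Since p(0) = det(-L) = 0, x divides p(x). There is one zero in the spectrum, matching the 1 component.

x^10 - 30x^9 + 390x^8 - 2880x^7 + 13305x^6 - 39882x^5 + 77640x^4 - 94800x^3 + 66000x^2 - 20000x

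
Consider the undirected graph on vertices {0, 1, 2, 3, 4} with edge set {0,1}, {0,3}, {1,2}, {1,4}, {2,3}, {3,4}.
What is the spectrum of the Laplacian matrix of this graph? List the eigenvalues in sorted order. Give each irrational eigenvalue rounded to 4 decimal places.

[0, 2, 2, 3, 5]

With the vertex order [0, 1, 2, 3, 4], the degrees are [2, 3, 2, 3, 2], giving D = diag(2, 3, 2, 3, 2) and L = D - A. The multiplicity of 0 as a Laplacian eigenvalue equals the number of connected components. There is one zero in the spectrum, matching the 1 component.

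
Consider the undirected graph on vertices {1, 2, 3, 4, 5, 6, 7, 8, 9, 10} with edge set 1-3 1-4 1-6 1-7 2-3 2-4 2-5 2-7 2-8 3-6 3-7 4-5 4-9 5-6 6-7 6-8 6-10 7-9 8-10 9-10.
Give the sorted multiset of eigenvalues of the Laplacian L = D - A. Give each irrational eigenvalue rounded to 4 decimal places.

[0, 1.8672, 2.4220, 2.5167, 3.8866, 4.2049, 5, 5.7507, 6.6927, 7.6592]

Each diagonal entry of L is the vertex degree and each off-diagonal entry is -1 where an edge is present, 0 otherwise; in the order [1, 2, 3, 4, 5, 6, 7, 8, 9, 10] the diagonal is [4, 5, 4, 4, 3, 6, 5, 3, 3, 3]. Since every row of L sums to 0, the all-ones vector is in the kernel and 0 is an eigenvalue. The largest eigenvalue, 7.6592, is at most the vertex count 10.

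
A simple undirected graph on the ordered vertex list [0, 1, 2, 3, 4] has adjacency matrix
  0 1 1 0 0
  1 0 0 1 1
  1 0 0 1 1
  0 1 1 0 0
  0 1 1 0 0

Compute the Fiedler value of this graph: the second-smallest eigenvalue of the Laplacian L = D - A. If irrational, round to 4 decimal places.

Each diagonal entry of L is the vertex degree and each off-diagonal entry is -1 where an edge is present, 0 otherwise; in the order [0, 1, 2, 3, 4] the diagonal is [2, 3, 3, 2, 2]. The sorted Laplacian eigenvalues are [0, 2, 2, 3, 5]; the algebraic connectivity is the second entry, 2. The eigenvalues sum to 12, which equals trace(L) = 2|E|.

2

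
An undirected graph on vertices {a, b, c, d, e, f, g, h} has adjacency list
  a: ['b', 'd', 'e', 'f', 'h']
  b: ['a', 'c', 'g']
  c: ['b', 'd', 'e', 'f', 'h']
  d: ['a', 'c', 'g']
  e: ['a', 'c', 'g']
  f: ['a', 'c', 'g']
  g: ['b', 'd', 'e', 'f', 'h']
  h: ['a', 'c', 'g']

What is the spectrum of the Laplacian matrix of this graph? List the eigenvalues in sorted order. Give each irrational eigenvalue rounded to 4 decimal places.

With the vertex order [a, b, c, d, e, f, g, h], the degrees are [5, 3, 5, 3, 3, 3, 5, 3], giving D = diag(5, 3, 5, 3, 3, 3, 5, 3) and L = D - A. Since every row of L sums to 0, the all-ones vector is in the kernel and 0 is an eigenvalue. The single zero eigenvalue shows the graph is connected. The eigenvalues sum to 30, which equals trace(L) = 2|E|. The largest eigenvalue, 8, is at most the vertex count 8.

[0, 3, 3, 3, 3, 5, 5, 8]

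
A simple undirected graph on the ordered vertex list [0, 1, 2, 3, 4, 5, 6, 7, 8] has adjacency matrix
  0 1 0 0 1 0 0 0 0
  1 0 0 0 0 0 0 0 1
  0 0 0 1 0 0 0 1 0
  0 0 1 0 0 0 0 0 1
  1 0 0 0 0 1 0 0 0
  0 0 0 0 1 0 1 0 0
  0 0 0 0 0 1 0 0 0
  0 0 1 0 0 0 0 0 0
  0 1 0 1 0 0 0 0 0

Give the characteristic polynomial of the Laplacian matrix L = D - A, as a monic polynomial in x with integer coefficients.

Each diagonal entry of L is the vertex degree and each off-diagonal entry is -1 where an edge is present, 0 otherwise; in the order [0, 1, 2, 3, 4, 5, 6, 7, 8] the diagonal is [2, 2, 2, 2, 2, 2, 1, 1, 2]. Computing det(xI - L) by cofactor expansion (or equivalently via sum-over-permutations) gives x^9 - 16x^8 + 105x^7 - 364x^6 + 715x^5 - 792x^4 + 462x^3 - 120x^2 + 9x. The coefficient of x^8 equals -trace(L) = -16, matching the sum of degrees. The eigenvalues sum to 16, which equals trace(L) = 2|E|.

x^9 - 16x^8 + 105x^7 - 364x^6 + 715x^5 - 792x^4 + 462x^3 - 120x^2 + 9x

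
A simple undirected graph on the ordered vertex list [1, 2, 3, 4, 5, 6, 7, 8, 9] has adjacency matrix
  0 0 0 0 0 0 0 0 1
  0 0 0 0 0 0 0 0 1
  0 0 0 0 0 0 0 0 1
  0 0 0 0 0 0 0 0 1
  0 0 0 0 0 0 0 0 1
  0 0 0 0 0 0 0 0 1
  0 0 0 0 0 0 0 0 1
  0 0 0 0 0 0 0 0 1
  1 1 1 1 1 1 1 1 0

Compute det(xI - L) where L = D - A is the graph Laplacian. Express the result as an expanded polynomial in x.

x^9 - 16x^8 + 84x^7 - 224x^6 + 350x^5 - 336x^4 + 196x^3 - 64x^2 + 9x

With the vertex order [1, 2, 3, 4, 5, 6, 7, 8, 9], the degrees are [1, 1, 1, 1, 1, 1, 1, 1, 8], giving D = diag(1, 1, 1, 1, 1, 1, 1, 1, 8) and L = D - A. Computing det(xI - L) by cofactor expansion (or equivalently via sum-over-permutations) gives x^9 - 16x^8 + 84x^7 - 224x^6 + 350x^5 - 336x^4 + 196x^3 - 64x^2 + 9x. The coefficient of x^8 equals -trace(L) = -16, matching the sum of degrees. There is one zero in the spectrum, matching the 1 component.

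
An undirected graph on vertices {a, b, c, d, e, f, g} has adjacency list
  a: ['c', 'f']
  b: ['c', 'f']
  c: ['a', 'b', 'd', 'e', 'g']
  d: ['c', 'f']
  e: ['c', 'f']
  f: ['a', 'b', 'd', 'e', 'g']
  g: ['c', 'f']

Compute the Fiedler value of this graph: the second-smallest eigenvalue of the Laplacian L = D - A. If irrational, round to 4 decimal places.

Reading degrees in the order [a, b, c, d, e, f, g] gives [2, 2, 5, 2, 2, 5, 2]; set D = diag(2, 2, 5, 2, 2, 5, 2) and form L = D - A. The sorted Laplacian eigenvalues are [0, 2, 2, 2, 2, 5, 7]; the algebraic connectivity is the second entry, 2. There is one zero in the spectrum, matching the 1 component.

2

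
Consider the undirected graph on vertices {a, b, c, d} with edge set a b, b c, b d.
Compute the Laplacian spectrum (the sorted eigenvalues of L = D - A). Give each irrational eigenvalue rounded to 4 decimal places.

[0, 1, 1, 4]

Reading degrees in the order [a, b, c, d] gives [1, 3, 1, 1]; set D = diag(1, 3, 1, 1) and form L = D - A. L is symmetric positive semidefinite, so every eigenvalue is real and nonnegative. The single zero eigenvalue shows the graph is connected. The largest eigenvalue, 4, is at most the vertex count 4.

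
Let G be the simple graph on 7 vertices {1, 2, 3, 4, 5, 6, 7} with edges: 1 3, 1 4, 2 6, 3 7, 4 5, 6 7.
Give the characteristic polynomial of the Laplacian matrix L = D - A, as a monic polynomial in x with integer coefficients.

Each diagonal entry of L is the vertex degree and each off-diagonal entry is -1 where an edge is present, 0 otherwise; in the order [1, 2, 3, 4, 5, 6, 7] the diagonal is [2, 1, 2, 2, 1, 2, 2]. L has integer entries, so p(x) = det(xI - L) has integer coefficients. Expanding the determinant yields x^7 - 12x^6 + 55x^5 - 120x^4 + 126x^3 - 56x^2 + 7x. The coefficient of x^6 equals -trace(L) = -12, matching the sum of degrees. By the matrix-tree theorem the graph has (1/7) * product of the nonzero eigenvalues = 1 spanning tree.

x^7 - 12x^6 + 55x^5 - 120x^4 + 126x^3 - 56x^2 + 7x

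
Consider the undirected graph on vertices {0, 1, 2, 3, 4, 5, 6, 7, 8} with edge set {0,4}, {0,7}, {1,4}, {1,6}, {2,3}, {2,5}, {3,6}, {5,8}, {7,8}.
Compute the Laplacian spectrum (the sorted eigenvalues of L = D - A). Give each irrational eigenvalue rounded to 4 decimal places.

[0, 0.4679, 0.4679, 1.6527, 1.6527, 3, 3, 3.8794, 3.8794]

With the vertex order [0, 1, 2, 3, 4, 5, 6, 7, 8], the degrees are [2, 2, 2, 2, 2, 2, 2, 2, 2], giving D = diag(2, 2, 2, 2, 2, 2, 2, 2, 2) and L = D - A. Diagonalising L (or applying a numerical eigensolver to the 9x9 matrix) gives the spectrum above. By the matrix-tree theorem the graph has (1/9) * product of the nonzero eigenvalues = 9 spanning trees.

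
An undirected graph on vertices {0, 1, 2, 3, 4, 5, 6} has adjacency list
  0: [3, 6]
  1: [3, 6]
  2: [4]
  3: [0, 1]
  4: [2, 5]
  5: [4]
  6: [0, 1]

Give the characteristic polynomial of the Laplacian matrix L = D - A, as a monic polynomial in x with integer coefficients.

With the vertex order [0, 1, 2, 3, 4, 5, 6], the degrees are [2, 2, 1, 2, 2, 1, 2], giving D = diag(2, 2, 1, 2, 2, 1, 2) and L = D - A. L has integer entries, so p(x) = det(xI - L) has integer coefficients. Expanding the determinant yields x^7 - 12x^6 + 55x^5 - 120x^4 + 124x^3 - 48x^2. The coefficient of x^6 equals -trace(L) = -12, matching the sum of degrees. The eigenvalues sum to 12, which equals trace(L) = 2|E|. The largest eigenvalue, 4, is at most the vertex count 7.

x^7 - 12x^6 + 55x^5 - 120x^4 + 124x^3 - 48x^2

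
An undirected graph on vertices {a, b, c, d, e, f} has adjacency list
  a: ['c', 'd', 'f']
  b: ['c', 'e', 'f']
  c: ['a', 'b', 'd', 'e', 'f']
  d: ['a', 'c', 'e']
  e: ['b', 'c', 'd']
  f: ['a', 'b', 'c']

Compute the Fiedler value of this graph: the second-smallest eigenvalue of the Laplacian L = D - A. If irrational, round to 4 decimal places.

2.3820

With the vertex order [a, b, c, d, e, f], the degrees are [3, 3, 5, 3, 3, 3], giving D = diag(3, 3, 5, 3, 3, 3) and L = D - A. Computing the eigenvalues of L and sorting gives [0, 2.3820, 2.3820, 4.6180, 4.6180, 6]. The Fiedler value lambda_2 = 2.3820 is strictly positive, so the graph is connected.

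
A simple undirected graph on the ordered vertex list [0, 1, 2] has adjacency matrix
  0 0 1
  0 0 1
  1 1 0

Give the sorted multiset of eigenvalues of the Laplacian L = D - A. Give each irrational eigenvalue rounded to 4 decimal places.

With the vertex order [0, 1, 2], the degrees are [1, 1, 2], giving D = diag(1, 1, 2) and L = D - A. L is symmetric positive semidefinite, so every eigenvalue is real and nonnegative. The single zero eigenvalue shows the graph is connected. The largest eigenvalue, 3, is at most the vertex count 3. By the matrix-tree theorem the graph has (1/3) * product of the nonzero eigenvalues = 1 spanning tree.

[0, 1, 3]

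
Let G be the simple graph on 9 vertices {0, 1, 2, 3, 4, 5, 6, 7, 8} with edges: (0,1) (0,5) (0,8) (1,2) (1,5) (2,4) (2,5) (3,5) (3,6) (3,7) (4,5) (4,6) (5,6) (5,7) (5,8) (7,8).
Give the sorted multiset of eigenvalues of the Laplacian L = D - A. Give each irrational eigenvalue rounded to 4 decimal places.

[0, 1.5858, 1.5858, 3, 3, 4.4142, 4.4142, 5, 9]

Each diagonal entry of L is the vertex degree and each off-diagonal entry is -1 where an edge is present, 0 otherwise; in the order [0, 1, 2, 3, 4, 5, 6, 7, 8] the diagonal is [3, 3, 3, 3, 3, 8, 3, 3, 3]. L is symmetric positive semidefinite, so every eigenvalue is real and nonnegative. The single zero eigenvalue shows the graph is connected.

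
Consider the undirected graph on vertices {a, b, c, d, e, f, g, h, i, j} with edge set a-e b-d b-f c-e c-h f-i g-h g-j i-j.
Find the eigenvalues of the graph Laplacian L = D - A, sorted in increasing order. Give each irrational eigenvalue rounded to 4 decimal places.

[0, 0.0979, 0.3820, 0.8244, 1.3820, 2, 2.6180, 3.1756, 3.6180, 3.9021]

With the vertex order [a, b, c, d, e, f, g, h, i, j], the degrees are [1, 2, 2, 1, 2, 2, 2, 2, 2, 2], giving D = diag(1, 2, 2, 1, 2, 2, 2, 2, 2, 2) and L = D - A. The multiplicity of 0 as a Laplacian eigenvalue equals the number of connected components. The single zero eigenvalue shows the graph is connected. By the matrix-tree theorem the graph has (1/10) * product of the nonzero eigenvalues = 1 spanning tree.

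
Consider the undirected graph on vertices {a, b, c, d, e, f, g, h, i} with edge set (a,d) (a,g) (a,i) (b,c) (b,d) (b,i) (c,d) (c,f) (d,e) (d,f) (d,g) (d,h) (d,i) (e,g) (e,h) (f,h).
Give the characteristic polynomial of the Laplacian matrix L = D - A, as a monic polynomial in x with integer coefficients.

Each diagonal entry of L is the vertex degree and each off-diagonal entry is -1 where an edge is present, 0 otherwise; in the order [a, b, c, d, e, f, g, h, i] the diagonal is [3, 3, 3, 8, 3, 3, 3, 3, 3]. L has integer entries, so p(x) = det(xI - L) has integer coefficients. Expanding the determinant yields x^9 - 32x^8 + 428x^7 - 3136x^6 + 13786x^5 - 37232x^4 + 60276x^3 - 53424x^2 + 19845x. The constant term is 0 because L is singular (the all-ones vector lies in its kernel). There is one zero in the spectrum, matching the 1 component. The eigenvalues sum to 32, which equals trace(L) = 2|E|.

x^9 - 32x^8 + 428x^7 - 3136x^6 + 13786x^5 - 37232x^4 + 60276x^3 - 53424x^2 + 19845x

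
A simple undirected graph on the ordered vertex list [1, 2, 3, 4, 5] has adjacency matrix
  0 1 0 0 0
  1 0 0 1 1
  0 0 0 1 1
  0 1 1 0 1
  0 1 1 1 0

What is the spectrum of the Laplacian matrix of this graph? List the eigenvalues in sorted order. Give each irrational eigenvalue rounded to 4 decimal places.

Each diagonal entry of L is the vertex degree and each off-diagonal entry is -1 where an edge is present, 0 otherwise; in the order [1, 2, 3, 4, 5] the diagonal is [1, 3, 2, 3, 3]. L is symmetric positive semidefinite, so every eigenvalue is real and nonnegative. There is one zero in the spectrum, matching the 1 component.

[0, 0.8299, 2.6889, 4, 4.4812]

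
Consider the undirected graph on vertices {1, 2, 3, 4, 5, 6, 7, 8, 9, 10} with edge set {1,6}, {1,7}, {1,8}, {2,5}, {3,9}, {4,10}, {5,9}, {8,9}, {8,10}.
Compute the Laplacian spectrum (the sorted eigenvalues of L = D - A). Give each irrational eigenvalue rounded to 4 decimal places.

Each diagonal entry of L is the vertex degree and each off-diagonal entry is -1 where an edge is present, 0 otherwise; in the order [1, 2, 3, 4, 5, 6, 7, 8, 9, 10] the diagonal is [3, 1, 1, 1, 2, 1, 1, 3, 3, 2]. The multiplicity of 0 as a Laplacian eigenvalue equals the number of connected components. The single zero eigenvalue shows the graph is connected. The largest eigenvalue, 4.8958, is at most the vertex count 10. By the matrix-tree theorem the graph has (1/10) * product of the nonzero eigenvalues = 1 spanning tree.

[0, 0.2076, 0.3326, 0.6394, 1, 1.7049, 2.2883, 3.0761, 3.8552, 4.8958]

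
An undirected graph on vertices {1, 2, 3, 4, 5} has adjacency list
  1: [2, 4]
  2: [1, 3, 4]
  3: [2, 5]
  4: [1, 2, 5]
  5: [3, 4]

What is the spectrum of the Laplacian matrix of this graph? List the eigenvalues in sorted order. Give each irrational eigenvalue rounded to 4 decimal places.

[0, 1.3820, 2.3820, 3.6180, 4.6180]

With the vertex order [1, 2, 3, 4, 5], the degrees are [2, 3, 2, 3, 2], giving D = diag(2, 3, 2, 3, 2) and L = D - A. Diagonalising L (or applying a numerical eigensolver to the 5x5 matrix) gives the spectrum above. The single zero eigenvalue shows the graph is connected. By the matrix-tree theorem the graph has (1/5) * product of the nonzero eigenvalues = 11 spanning trees.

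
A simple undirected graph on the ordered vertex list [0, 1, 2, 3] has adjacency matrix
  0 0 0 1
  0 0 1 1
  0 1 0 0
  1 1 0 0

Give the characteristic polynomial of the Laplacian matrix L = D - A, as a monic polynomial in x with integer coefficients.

x^4 - 6x^3 + 10x^2 - 4x

Reading degrees in the order [0, 1, 2, 3] gives [1, 2, 1, 2]; set D = diag(1, 2, 1, 2) and form L = D - A. L has integer entries, so p(x) = det(xI - L) has integer coefficients. Expanding the determinant yields x^4 - 6x^3 + 10x^2 - 4x. The constant term is 0 because L is singular (the all-ones vector lies in its kernel). The largest eigenvalue, 3.4142, is at most the vertex count 4.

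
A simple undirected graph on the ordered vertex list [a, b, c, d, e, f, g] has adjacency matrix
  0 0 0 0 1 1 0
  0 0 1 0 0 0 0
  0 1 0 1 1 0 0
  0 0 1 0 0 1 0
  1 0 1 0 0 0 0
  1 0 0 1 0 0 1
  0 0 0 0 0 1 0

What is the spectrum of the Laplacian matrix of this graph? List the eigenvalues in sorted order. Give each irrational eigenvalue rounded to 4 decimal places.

Each diagonal entry of L is the vertex degree and each off-diagonal entry is -1 where an edge is present, 0 otherwise; in the order [a, b, c, d, e, f, g] the diagonal is [2, 1, 3, 2, 2, 3, 1]. L is symmetric positive semidefinite, so every eigenvalue is real and nonnegative. The largest eigenvalue, 4.4142, is at most the vertex count 7. The eigenvalues sum to 14, which equals trace(L) = 2|E|.

[0, 0.5188, 1, 1.5858, 2.3111, 4.1701, 4.4142]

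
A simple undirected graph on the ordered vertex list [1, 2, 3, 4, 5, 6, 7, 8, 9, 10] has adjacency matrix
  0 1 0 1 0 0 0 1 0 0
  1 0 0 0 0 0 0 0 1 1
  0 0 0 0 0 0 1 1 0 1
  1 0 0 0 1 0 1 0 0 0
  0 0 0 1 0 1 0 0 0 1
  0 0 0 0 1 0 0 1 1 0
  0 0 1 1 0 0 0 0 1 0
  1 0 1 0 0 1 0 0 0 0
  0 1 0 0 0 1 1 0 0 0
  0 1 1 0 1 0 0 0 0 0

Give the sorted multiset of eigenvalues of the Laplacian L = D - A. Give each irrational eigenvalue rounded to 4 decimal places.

Each diagonal entry of L is the vertex degree and each off-diagonal entry is -1 where an edge is present, 0 otherwise; in the order [1, 2, 3, 4, 5, 6, 7, 8, 9, 10] the diagonal is [3, 3, 3, 3, 3, 3, 3, 3, 3, 3]. Since every row of L sums to 0, the all-ones vector is in the kernel and 0 is an eigenvalue. The single zero eigenvalue shows the graph is connected. The largest eigenvalue, 5, is at most the vertex count 10. By the matrix-tree theorem the graph has (1/10) * product of the nonzero eigenvalues = 2000 spanning trees.

[0, 2, 2, 2, 2, 2, 5, 5, 5, 5]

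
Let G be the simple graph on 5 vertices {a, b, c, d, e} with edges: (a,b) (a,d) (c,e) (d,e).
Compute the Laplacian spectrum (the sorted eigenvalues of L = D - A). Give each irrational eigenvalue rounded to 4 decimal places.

With the vertex order [a, b, c, d, e], the degrees are [2, 1, 1, 2, 2], giving D = diag(2, 1, 1, 2, 2) and L = D - A. L is symmetric positive semidefinite, so every eigenvalue is real and nonnegative. The single zero eigenvalue shows the graph is connected.

[0, 0.3820, 1.3820, 2.6180, 3.6180]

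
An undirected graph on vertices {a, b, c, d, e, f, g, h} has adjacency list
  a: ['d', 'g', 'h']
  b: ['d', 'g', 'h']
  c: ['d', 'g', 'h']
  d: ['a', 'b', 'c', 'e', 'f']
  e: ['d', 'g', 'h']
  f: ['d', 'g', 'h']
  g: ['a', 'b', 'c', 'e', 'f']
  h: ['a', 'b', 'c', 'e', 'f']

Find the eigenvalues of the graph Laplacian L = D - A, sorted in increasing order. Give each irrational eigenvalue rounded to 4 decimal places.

With the vertex order [a, b, c, d, e, f, g, h], the degrees are [3, 3, 3, 5, 3, 3, 5, 5], giving D = diag(3, 3, 3, 5, 3, 3, 5, 5) and L = D - A. Diagonalising L (or applying a numerical eigensolver to the 8x8 matrix) gives the spectrum above.

[0, 3, 3, 3, 3, 5, 5, 8]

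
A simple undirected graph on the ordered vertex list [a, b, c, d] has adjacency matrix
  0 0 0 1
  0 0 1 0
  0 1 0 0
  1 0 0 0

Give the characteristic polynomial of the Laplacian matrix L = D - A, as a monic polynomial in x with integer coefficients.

Reading degrees in the order [a, b, c, d] gives [1, 1, 1, 1]; set D = diag(1, 1, 1, 1) and form L = D - A. Computing det(xI - L) by cofactor expansion (or equivalently via sum-over-permutations) gives x^4 - 4x^3 + 4x^2. The coefficient of x^3 equals -trace(L) = -4, matching the sum of degrees. There are 2 zeros in the spectrum, matching the 2 components.

x^4 - 4x^3 + 4x^2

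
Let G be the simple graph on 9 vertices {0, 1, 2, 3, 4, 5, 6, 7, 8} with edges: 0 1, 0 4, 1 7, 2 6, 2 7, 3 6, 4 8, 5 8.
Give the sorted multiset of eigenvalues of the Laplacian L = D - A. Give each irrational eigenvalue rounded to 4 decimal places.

[0, 0.1206, 0.4679, 1, 1.6527, 2.3473, 3, 3.5321, 3.8794]

With the vertex order [0, 1, 2, 3, 4, 5, 6, 7, 8], the degrees are [2, 2, 2, 1, 2, 1, 2, 2, 2], giving D = diag(2, 2, 2, 1, 2, 1, 2, 2, 2) and L = D - A. The multiplicity of 0 as a Laplacian eigenvalue equals the number of connected components. The single zero eigenvalue shows the graph is connected. The eigenvalues sum to 16, which equals trace(L) = 2|E|.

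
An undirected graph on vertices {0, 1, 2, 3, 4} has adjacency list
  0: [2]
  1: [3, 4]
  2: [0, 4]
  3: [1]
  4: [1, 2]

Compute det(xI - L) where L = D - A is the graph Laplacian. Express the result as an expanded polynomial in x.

x^5 - 8x^4 + 21x^3 - 20x^2 + 5x

Reading degrees in the order [0, 1, 2, 3, 4] gives [1, 2, 2, 1, 2]; set D = diag(1, 2, 2, 1, 2) and form L = D - A. Computing det(xI - L) by cofactor expansion (or equivalently via sum-over-permutations) gives x^5 - 8x^4 + 21x^3 - 20x^2 + 5x. The constant term is 0 because L is singular (the all-ones vector lies in its kernel). By the matrix-tree theorem the graph has (1/5) * product of the nonzero eigenvalues = 1 spanning tree.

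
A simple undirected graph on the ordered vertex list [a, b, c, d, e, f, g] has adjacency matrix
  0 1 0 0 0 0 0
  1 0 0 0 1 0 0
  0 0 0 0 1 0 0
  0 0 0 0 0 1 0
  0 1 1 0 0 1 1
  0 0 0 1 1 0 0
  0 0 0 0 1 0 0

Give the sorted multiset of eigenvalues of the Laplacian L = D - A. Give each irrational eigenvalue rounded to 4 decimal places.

Reading degrees in the order [a, b, c, d, e, f, g] gives [1, 2, 1, 1, 4, 2, 1]; set D = diag(1, 2, 1, 1, 4, 2, 1) and form L = D - A. L is symmetric positive semidefinite, so every eigenvalue is real and nonnegative.

[0, 0.3820, 0.6086, 1, 2.2271, 2.6180, 5.1642]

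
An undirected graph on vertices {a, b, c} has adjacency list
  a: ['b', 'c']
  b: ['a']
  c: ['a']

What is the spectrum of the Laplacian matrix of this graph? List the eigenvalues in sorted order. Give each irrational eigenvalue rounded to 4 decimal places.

[0, 1, 3]

With the vertex order [a, b, c], the degrees are [2, 1, 1], giving D = diag(2, 1, 1) and L = D - A. Diagonalising L (or applying a numerical eigensolver to the 3x3 matrix) gives the spectrum above. The eigenvalues sum to 4, which equals trace(L) = 2|E|.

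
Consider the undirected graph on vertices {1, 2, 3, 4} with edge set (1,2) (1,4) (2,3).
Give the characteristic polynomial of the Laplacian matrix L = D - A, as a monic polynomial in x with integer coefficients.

x^4 - 6x^3 + 10x^2 - 4x

With the vertex order [1, 2, 3, 4], the degrees are [2, 2, 1, 1], giving D = diag(2, 2, 1, 1) and L = D - A. L has integer entries, so p(x) = det(xI - L) has integer coefficients. Expanding the determinant yields x^4 - 6x^3 + 10x^2 - 4x. The coefficient of x^3 equals -trace(L) = -6, matching the sum of degrees. There is one zero in the spectrum, matching the 1 component. The eigenvalues sum to 6, which equals trace(L) = 2|E|.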